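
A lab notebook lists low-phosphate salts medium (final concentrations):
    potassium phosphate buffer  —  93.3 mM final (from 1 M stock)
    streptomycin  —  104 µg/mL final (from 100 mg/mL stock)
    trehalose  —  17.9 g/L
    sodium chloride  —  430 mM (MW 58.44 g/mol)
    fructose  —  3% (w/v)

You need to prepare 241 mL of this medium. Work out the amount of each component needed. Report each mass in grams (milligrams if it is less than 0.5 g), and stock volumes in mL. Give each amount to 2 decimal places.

potassium phosphate buffer 22.49 mL; streptomycin 0.25 mL; trehalose 4.31 g; sodium chloride 6.06 g; fructose 7.23 g

Scale factor relative to 1 L: 0.241.
potassium phosphate buffer: dilute stock: 93.3 mM × 241 mL ÷ 1000 mM = 22.49 mL
streptomycin: C1V1 = C2V2 → 104 µg/mL × 241 mL ÷ 100000 µg/mL = 0.25 mL
trehalose: 17.9 g/L × 0.241 L = 4.31 g
sodium chloride: 430 mmol/L × 58.44 g/mol × 0.241 L ÷ 1000 = 6.06 g
fructose: 3% w/v = 30 g/L → 30 × 0.241 L = 7.23 g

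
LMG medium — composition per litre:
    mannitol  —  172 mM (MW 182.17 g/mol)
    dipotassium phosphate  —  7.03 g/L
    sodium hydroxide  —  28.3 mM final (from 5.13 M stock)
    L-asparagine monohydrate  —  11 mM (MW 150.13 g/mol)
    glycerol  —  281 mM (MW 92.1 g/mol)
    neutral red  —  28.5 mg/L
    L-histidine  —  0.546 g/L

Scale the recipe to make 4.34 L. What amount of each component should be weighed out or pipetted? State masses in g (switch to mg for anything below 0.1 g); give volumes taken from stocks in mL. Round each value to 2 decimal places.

mannitol 135.99 g; dipotassium phosphate 30.51 g; sodium hydroxide 23.94 mL; L-asparagine monohydrate 7.17 g; glycerol 112.32 g; neutral red 0.12 g; L-histidine 2.37 g

Scale factor relative to 1 L: 4.34.
mannitol: 172 mmol/L × 182.17 g/mol × 4.34 L ÷ 1000 = 135.99 g
dipotassium phosphate: 7.03 g/L × 4.34 L = 30.51 g
sodium hydroxide: dilute stock: 28.3 mM × 4340 mL ÷ 5130 mM = 23.94 mL
L-asparagine monohydrate: 11 mmol/L × 150.13 g/mol × 4.34 L ÷ 1000 = 7.17 g
glycerol: 281 mmol/L × 92.1 g/mol × 4.34 L ÷ 1000 = 112.32 g
neutral red: 28.5 mg/L × 4.34 L = 123.69 mg = 0.12 g
L-histidine: 0.546 g/L × 4.34 L = 2.37 g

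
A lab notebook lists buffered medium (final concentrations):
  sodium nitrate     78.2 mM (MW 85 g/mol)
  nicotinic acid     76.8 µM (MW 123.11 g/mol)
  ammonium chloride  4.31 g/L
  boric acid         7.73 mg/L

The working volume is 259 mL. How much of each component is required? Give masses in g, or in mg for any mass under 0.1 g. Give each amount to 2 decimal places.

Scale factor relative to 1 L: 0.259.
sodium nitrate: 78.2 mmol/L × 85 g/mol × 0.259 L ÷ 1000 = 1.72 g
nicotinic acid: 76.8 µmol/L × 123.11 g/mol × 0.259 L ÷ 1000 = 2.45 mg
ammonium chloride: 4.31 g/L × 0.259 L = 1.12 g
boric acid: 7.73 mg/L × 0.259 L = 2.00 mg

sodium nitrate 1.72 g; nicotinic acid 2.45 mg; ammonium chloride 1.12 g; boric acid 2.00 mg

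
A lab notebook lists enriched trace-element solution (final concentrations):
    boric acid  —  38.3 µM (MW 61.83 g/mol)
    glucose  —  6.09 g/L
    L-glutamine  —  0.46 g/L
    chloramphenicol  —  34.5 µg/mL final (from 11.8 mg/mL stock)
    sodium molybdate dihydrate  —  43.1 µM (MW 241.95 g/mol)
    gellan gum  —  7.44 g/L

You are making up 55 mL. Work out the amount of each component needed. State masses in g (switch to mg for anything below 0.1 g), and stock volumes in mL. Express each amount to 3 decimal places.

Working volume: 55 mL = 0.055 L.
boric acid: 38.3 µmol/L × 61.83 g/mol × 0.055 L ÷ 1000 = 0.130 mg
glucose: 6.09 g/L × 0.055 L = 0.335 g
L-glutamine: 0.46 g/L × 0.055 L = 0.0253 g = 25.300 mg
chloramphenicol: dilute stock: 34.5 µg/mL × 55 mL ÷ 11800 µg/mL = 0.161 mL
sodium molybdate dihydrate: 43.1 µmol/L × 241.95 g/mol × 0.055 L ÷ 1000 = 0.574 mg
gellan gum: 7.44 g/L × 0.055 L = 0.409 g

boric acid 0.130 mg; glucose 0.335 g; L-glutamine 25.300 mg; chloramphenicol 0.161 mL; sodium molybdate dihydrate 0.574 mg; gellan gum 0.409 g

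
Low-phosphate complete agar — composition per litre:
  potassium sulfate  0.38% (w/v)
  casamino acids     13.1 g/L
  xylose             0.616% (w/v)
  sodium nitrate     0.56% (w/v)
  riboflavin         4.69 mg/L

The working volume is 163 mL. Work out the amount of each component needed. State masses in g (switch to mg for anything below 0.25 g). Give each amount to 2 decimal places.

potassium sulfate 0.62 g; casamino acids 2.14 g; xylose 1.00 g; sodium nitrate 0.91 g; riboflavin 0.76 mg

Target volume = 163 mL = 0.163 L.
potassium sulfate: 0.38% w/v = 3.8 g/L → 3.8 × 0.163 L = 0.62 g
casamino acids: 13.1 g/L × 0.163 L = 2.14 g
xylose: 0.616 g per 100 mL × 163 mL ÷ 100 = 1.00 g
sodium nitrate: 0.56 g per 100 mL × 163 mL ÷ 100 = 0.91 g
riboflavin: 4.69 mg/L × 0.163 L = 0.76 mg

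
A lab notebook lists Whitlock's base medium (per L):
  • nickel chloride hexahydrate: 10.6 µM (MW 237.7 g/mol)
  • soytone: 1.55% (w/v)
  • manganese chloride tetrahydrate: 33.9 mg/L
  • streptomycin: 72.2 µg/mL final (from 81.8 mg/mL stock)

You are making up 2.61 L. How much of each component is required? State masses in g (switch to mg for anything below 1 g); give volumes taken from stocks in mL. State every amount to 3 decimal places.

nickel chloride hexahydrate 6.576 mg; soytone 40.455 g; manganese chloride tetrahydrate 88.479 mg; streptomycin 2.304 mL

Working volume: 2.61 L.
nickel chloride hexahydrate: 10.6 µmol/L × 237.7 g/mol × 2.61 L ÷ 1000 = 6.576 mg
soytone: 1.55% w/v = 15.5 g/L → 15.5 × 2.61 L = 40.455 g
manganese chloride tetrahydrate: 33.9 mg/L × 2.61 L = 88.479 mg
streptomycin: dilute stock: 72.2 µg/mL × 2610 mL ÷ 81800 µg/mL = 2.304 mL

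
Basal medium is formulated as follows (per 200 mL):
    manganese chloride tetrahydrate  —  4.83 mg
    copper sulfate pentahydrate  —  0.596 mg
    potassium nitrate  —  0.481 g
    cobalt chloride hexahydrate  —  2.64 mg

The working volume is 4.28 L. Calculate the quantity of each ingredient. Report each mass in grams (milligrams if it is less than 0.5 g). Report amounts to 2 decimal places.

manganese chloride tetrahydrate 103.36 mg; copper sulfate pentahydrate 12.75 mg; potassium nitrate 10.29 g; cobalt chloride hexahydrate 56.50 mg

Scale factor = 4280 mL / 200 mL = 21.4.
manganese chloride tetrahydrate: 4.83 mg × (4280 mL / 200 mL) = 103.36 mg
copper sulfate pentahydrate: 0.596 mg × (4280 mL / 200 mL) = 12.75 mg
potassium nitrate: 0.481 g × (4280 mL / 200 mL) = 10.29 g
cobalt chloride hexahydrate: 2.64 mg × (4280 mL / 200 mL) = 56.50 mg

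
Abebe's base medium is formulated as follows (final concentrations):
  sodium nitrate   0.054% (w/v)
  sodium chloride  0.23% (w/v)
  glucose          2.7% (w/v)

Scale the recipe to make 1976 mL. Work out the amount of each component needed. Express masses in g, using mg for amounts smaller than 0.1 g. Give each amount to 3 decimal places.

Working volume: 1976 mL = 1.976 L.
sodium nitrate: 0.054 g per 100 mL × 1976 mL ÷ 100 = 1.067 g
sodium chloride: 0.23 g per 100 mL × 1976 mL ÷ 100 = 4.545 g
glucose: 2.7 g per 100 mL × 1976 mL ÷ 100 = 53.352 g

sodium nitrate 1.067 g; sodium chloride 4.545 g; glucose 53.352 g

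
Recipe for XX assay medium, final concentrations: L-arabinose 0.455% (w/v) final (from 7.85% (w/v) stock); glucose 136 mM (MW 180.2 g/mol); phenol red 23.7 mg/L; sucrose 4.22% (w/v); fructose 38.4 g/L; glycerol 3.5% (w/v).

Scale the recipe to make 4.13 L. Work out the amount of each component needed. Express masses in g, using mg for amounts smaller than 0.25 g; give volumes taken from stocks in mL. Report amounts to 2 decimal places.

L-arabinose 239.38 mL; glucose 101.21 g; phenol red 97.88 mg; sucrose 174.29 g; fructose 158.59 g; glycerol 144.55 g

Working volume: 4.13 L.
L-arabinose: dilute stock: 0.455% ÷ 7.85% × 4130 mL = 239.38 mL
glucose: 136 mmol/L × 180.2 g/mol × 4.13 L ÷ 1000 = 101.21 g
phenol red: 23.7 mg/L × 4.13 L = 97.88 mg
sucrose: 4.22% w/v = 42.2 g/L → 42.2 × 4.13 L = 174.29 g
fructose: 38.4 g/L × 4.13 L = 158.59 g
glycerol: 3.5 g per 100 mL × 4130 mL ÷ 100 = 144.55 g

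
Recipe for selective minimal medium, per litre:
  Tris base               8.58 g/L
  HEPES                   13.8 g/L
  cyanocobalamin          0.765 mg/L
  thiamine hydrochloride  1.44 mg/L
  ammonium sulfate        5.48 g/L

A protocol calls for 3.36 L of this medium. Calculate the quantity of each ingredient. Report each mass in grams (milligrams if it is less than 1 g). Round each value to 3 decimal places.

Working volume: 3.36 L.
Tris base: 8.58 g/L × 3.36 L = 28.829 g
HEPES: 13.8 g/L × 3.36 L = 46.368 g
cyanocobalamin: 0.765 mg/L × 3.36 L = 2.570 mg
thiamine hydrochloride: 1.44 mg/L × 3.36 L = 4.838 mg
ammonium sulfate: 5.48 g/L × 3.36 L = 18.413 g

Tris base 28.829 g; HEPES 46.368 g; cyanocobalamin 2.570 mg; thiamine hydrochloride 4.838 mg; ammonium sulfate 18.413 g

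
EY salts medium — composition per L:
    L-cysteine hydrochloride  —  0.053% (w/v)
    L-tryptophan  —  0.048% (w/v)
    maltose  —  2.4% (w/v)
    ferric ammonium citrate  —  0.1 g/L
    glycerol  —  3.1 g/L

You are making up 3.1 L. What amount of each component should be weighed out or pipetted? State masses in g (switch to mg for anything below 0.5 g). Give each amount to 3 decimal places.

L-cysteine hydrochloride 1.643 g; L-tryptophan 1.488 g; maltose 74.400 g; ferric ammonium citrate 310.000 mg; glycerol 9.610 g

Working volume: 3.1 L.
L-cysteine hydrochloride: 0.053 g per 100 mL × 3100 mL ÷ 100 = 1.643 g
L-tryptophan: 0.048 g per 100 mL × 3100 mL ÷ 100 = 1.488 g
maltose: 2.4 g per 100 mL × 3100 mL ÷ 100 = 74.400 g
ferric ammonium citrate: 0.1 g/L × 3.1 L = 0.31 g = 310.000 mg
glycerol: 3.1 g/L × 3.1 L = 9.610 g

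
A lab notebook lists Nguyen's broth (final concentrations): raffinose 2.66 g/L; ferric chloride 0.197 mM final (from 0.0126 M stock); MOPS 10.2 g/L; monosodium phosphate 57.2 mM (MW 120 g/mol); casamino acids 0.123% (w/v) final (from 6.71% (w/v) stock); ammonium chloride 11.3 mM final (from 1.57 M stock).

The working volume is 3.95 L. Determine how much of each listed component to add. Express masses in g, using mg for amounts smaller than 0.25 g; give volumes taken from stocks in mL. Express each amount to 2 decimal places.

raffinose 10.51 g; ferric chloride 61.76 mL; MOPS 40.29 g; monosodium phosphate 27.11 g; casamino acids 72.41 mL; ammonium chloride 28.43 mL

Working volume: 3.95 L.
raffinose: 2.66 g/L × 3.95 L = 10.51 g
ferric chloride: V = C2·V2/C1 = 0.197 mM × 3950 mL ÷ 12.6 mM = 61.76 mL
MOPS: 10.2 g/L × 3.95 L = 40.29 g
monosodium phosphate: 57.2 mmol/L × 120 g/mol × 3.95 L ÷ 1000 = 27.11 g
casamino acids: V = C2·V2/C1 = 0.123% ÷ 6.71% × 3950 mL = 72.41 mL
ammonium chloride: V = C2·V2/C1 = 11.3 mM × 3950 mL ÷ 1570 mM = 28.43 mL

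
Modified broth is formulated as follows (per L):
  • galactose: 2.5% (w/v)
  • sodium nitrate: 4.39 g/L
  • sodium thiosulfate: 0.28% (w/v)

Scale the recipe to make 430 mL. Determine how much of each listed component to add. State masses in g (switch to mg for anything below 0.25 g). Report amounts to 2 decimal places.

galactose 10.75 g; sodium nitrate 1.89 g; sodium thiosulfate 1.20 g

Working volume: 430 mL = 0.43 L.
galactose: 2.5 g per 100 mL × 430 mL ÷ 100 = 10.75 g
sodium nitrate: 4.39 g/L × 0.43 L = 1.89 g
sodium thiosulfate: 0.28% w/v = 2.8 g/L → 2.8 × 0.43 L = 1.20 g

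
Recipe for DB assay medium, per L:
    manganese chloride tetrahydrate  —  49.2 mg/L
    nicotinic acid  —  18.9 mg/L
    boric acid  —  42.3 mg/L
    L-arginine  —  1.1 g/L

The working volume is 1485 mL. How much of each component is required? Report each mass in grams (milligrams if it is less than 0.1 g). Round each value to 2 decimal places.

Working volume: 1485 mL = 1.485 L.
manganese chloride tetrahydrate: 49.2 mg/L × 1.485 L = 73.06 mg
nicotinic acid: 18.9 mg/L × 1.485 L = 28.07 mg
boric acid: 42.3 mg/L × 1.485 L = 62.82 mg
L-arginine: 1.1 g/L × 1.485 L = 1.63 g

manganese chloride tetrahydrate 73.06 mg; nicotinic acid 28.07 mg; boric acid 62.82 mg; L-arginine 1.63 g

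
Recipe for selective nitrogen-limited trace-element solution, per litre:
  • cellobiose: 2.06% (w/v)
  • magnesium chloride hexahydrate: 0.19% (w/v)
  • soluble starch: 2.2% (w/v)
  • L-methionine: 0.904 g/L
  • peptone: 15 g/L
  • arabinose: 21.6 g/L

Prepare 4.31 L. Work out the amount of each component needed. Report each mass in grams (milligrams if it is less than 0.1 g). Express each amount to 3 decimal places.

Working volume: 4.31 L.
cellobiose: 2.06 g per 100 mL × 4310 mL ÷ 100 = 88.786 g
magnesium chloride hexahydrate: 0.19% w/v = 1.9 g/L → 1.9 × 4.31 L = 8.189 g
soluble starch: 2.2% w/v = 22 g/L → 22 × 4.31 L = 94.820 g
L-methionine: 0.904 g/L × 4.31 L = 3.896 g
peptone: 15 g/L × 4.31 L = 64.650 g
arabinose: 21.6 g/L × 4.31 L = 93.096 g

cellobiose 88.786 g; magnesium chloride hexahydrate 8.189 g; soluble starch 94.820 g; L-methionine 3.896 g; peptone 64.650 g; arabinose 93.096 g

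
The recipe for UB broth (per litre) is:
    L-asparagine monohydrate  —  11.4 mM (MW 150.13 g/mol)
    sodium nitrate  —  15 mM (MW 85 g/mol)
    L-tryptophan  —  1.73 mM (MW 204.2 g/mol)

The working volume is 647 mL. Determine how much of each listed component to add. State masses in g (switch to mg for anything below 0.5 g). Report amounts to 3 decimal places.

L-asparagine monohydrate 1.107 g; sodium nitrate 0.825 g; L-tryptophan 228.563 mg

Working volume: 647 mL = 0.647 L.
L-asparagine monohydrate: 11.4 mmol/L × 150.13 g/mol × 0.647 L ÷ 1000 = 1.107 g
sodium nitrate: 15 mmol/L × 85 g/mol × 0.647 L ÷ 1000 = 0.825 g
L-tryptophan: 1.73 mmol/L × 204.2 mg/mmol × 0.647 L = 228.563 mg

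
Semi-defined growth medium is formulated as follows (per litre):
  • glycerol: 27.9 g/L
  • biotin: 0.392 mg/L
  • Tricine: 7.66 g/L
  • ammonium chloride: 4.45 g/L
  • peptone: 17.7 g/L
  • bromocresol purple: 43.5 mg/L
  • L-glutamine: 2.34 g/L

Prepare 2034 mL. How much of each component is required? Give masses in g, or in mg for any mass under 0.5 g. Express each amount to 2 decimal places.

Target volume = 2034 mL = 2.034 L.
glycerol: 27.9 g/L × 2.034 L = 56.75 g
biotin: 0.392 mg/L × 2.034 L = 0.80 mg
Tricine: 7.66 g/L × 2.034 L = 15.58 g
ammonium chloride: 4.45 g/L × 2.034 L = 9.05 g
peptone: 17.7 g/L × 2.034 L = 36.00 g
bromocresol purple: 43.5 mg/L × 2.034 L = 88.48 mg
L-glutamine: 2.34 g/L × 2.034 L = 4.76 g

glycerol 56.75 g; biotin 0.80 mg; Tricine 15.58 g; ammonium chloride 9.05 g; peptone 36.00 g; bromocresol purple 88.48 mg; L-glutamine 4.76 g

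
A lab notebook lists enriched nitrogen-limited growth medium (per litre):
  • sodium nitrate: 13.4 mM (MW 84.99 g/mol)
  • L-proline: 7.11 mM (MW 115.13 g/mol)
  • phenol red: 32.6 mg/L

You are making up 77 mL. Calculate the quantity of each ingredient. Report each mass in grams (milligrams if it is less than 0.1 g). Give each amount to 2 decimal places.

sodium nitrate 87.69 mg; L-proline 63.03 mg; phenol red 2.51 mg

Target volume = 77 mL = 0.077 L.
sodium nitrate: 13.4 mmol/L × 84.99 mg/mmol × 0.077 L = 87.69 mg
L-proline: 7.11 mmol/L × 115.13 mg/mmol × 0.077 L = 63.03 mg
phenol red: 32.6 mg/L × 0.077 L = 2.51 mg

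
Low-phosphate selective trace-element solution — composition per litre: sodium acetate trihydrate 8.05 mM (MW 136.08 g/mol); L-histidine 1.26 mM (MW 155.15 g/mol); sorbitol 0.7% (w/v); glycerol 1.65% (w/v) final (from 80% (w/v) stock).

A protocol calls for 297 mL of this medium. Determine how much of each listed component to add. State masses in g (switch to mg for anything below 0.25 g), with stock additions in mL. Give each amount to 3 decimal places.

sodium acetate trihydrate 0.325 g; L-histidine 58.060 mg; sorbitol 2.079 g; glycerol 6.126 mL

Target volume = 297 mL = 0.297 L.
sodium acetate trihydrate: 8.05 mmol/L × 136.08 g/mol × 0.297 L ÷ 1000 = 0.325 g
L-histidine: 1.26 mmol/L × 155.15 mg/mmol × 0.297 L = 58.060 mg
sorbitol: 0.7% w/v = 7 g/L → 7 × 0.297 L = 2.079 g
glycerol: dilute stock: 1.65% ÷ 80% × 297 mL = 6.126 mL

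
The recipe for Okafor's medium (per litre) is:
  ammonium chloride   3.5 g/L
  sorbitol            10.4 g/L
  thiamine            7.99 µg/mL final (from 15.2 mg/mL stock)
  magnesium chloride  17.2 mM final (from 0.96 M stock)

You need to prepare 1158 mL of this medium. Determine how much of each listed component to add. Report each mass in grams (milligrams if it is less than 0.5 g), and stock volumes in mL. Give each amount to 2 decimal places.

ammonium chloride 4.05 g; sorbitol 12.04 g; thiamine 0.61 mL; magnesium chloride 20.75 mL

Target volume = 1158 mL = 1.158 L.
ammonium chloride: 3.5 g/L × 1.158 L = 4.05 g
sorbitol: 10.4 g/L × 1.158 L = 12.04 g
thiamine: dilute stock: 7.99 µg/mL × 1158 mL ÷ 15200 µg/mL = 0.61 mL
magnesium chloride: C1V1 = C2V2 → 17.2 mM × 1158 mL ÷ 960 mM = 20.75 mL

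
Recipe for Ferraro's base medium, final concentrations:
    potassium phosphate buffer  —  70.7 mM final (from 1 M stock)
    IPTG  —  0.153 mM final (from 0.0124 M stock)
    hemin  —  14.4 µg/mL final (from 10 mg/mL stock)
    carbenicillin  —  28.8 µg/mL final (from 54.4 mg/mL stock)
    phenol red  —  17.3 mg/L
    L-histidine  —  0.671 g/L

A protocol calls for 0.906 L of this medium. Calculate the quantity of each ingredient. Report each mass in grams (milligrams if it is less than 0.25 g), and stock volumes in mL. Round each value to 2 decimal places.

potassium phosphate buffer 64.05 mL; IPTG 11.18 mL; hemin 1.30 mL; carbenicillin 0.48 mL; phenol red 15.67 mg; L-histidine 0.61 g

Working volume: 0.906 L.
potassium phosphate buffer: V = C2·V2/C1 = 70.7 mM × 906 mL ÷ 1000 mM = 64.05 mL
IPTG: C1V1 = C2V2 → 0.153 mM × 906 mL ÷ 12.4 mM = 11.18 mL
hemin: V = C2·V2/C1 = 14.4 µg/mL × 906 mL ÷ 10000 µg/mL = 1.30 mL
carbenicillin: C1V1 = C2V2 → 28.8 µg/mL × 906 mL ÷ 54400 µg/mL = 0.48 mL
phenol red: 17.3 mg/L × 0.906 L = 15.67 mg
L-histidine: 0.671 g/L × 0.906 L = 0.61 g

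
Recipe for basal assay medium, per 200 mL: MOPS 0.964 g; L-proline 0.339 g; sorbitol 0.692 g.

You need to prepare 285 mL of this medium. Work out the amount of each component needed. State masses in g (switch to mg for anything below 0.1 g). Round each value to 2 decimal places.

Ratio of target to recipe volume: 285 / 200 = 1.425.
MOPS: 0.964 g × (285 mL / 200 mL) = 1.37 g
L-proline: 0.339 g × (285 mL / 200 mL) = 0.48 g
sorbitol: 0.692 g × (285 mL / 200 mL) = 0.99 g

MOPS 1.37 g; L-proline 0.48 g; sorbitol 0.99 g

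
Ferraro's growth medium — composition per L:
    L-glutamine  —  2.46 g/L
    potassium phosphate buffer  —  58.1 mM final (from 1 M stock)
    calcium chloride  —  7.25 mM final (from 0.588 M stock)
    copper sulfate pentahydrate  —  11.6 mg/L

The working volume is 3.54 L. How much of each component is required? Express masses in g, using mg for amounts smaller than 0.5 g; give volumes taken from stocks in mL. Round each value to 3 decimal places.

L-glutamine 8.708 g; potassium phosphate buffer 205.674 mL; calcium chloride 43.648 mL; copper sulfate pentahydrate 41.064 mg

Scale factor relative to 1 L: 3.54.
L-glutamine: 2.46 g/L × 3.54 L = 8.708 g
potassium phosphate buffer: C1V1 = C2V2 → 58.1 mM × 3540 mL ÷ 1000 mM = 205.674 mL
calcium chloride: dilute stock: 7.25 mM × 3540 mL ÷ 588 mM = 43.648 mL
copper sulfate pentahydrate: 11.6 mg/L × 3.54 L = 41.064 mg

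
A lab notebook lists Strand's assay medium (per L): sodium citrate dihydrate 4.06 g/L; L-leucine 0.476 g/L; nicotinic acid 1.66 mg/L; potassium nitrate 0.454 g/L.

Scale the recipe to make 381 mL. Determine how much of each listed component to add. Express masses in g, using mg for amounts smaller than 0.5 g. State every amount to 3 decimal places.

sodium citrate dihydrate 1.547 g; L-leucine 181.356 mg; nicotinic acid 0.632 mg; potassium nitrate 172.974 mg

Working volume: 381 mL = 0.381 L.
sodium citrate dihydrate: 4.06 g/L × 0.381 L = 1.547 g
L-leucine: 0.476 g/L × 0.381 L = 0.181356 g = 181.356 mg
nicotinic acid: 1.66 mg/L × 0.381 L = 0.632 mg
potassium nitrate: 0.454 g/L × 0.381 L = 0.172974 g = 172.974 mg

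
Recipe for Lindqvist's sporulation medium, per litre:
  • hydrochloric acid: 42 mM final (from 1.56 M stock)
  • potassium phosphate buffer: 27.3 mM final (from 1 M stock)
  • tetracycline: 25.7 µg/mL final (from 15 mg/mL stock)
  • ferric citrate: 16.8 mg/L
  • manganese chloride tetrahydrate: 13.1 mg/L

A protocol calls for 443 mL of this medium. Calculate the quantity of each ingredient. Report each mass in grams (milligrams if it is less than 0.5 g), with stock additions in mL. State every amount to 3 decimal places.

hydrochloric acid 11.927 mL; potassium phosphate buffer 12.094 mL; tetracycline 0.759 mL; ferric citrate 7.442 mg; manganese chloride tetrahydrate 5.803 mg

Working volume: 443 mL = 0.443 L.
hydrochloric acid: C1V1 = C2V2 → 42 mM × 443 mL ÷ 1560 mM = 11.927 mL
potassium phosphate buffer: dilute stock: 27.3 mM × 443 mL ÷ 1000 mM = 12.094 mL
tetracycline: C1V1 = C2V2 → 25.7 µg/mL × 443 mL ÷ 15000 µg/mL = 0.759 mL
ferric citrate: 16.8 mg/L × 0.443 L = 7.442 mg
manganese chloride tetrahydrate: 13.1 mg/L × 0.443 L = 5.803 mg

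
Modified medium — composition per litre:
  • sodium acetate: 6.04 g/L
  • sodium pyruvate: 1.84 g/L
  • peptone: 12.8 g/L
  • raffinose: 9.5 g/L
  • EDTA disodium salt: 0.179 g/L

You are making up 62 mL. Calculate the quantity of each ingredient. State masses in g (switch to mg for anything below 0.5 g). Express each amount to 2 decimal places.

sodium acetate 374.48 mg; sodium pyruvate 114.08 mg; peptone 0.79 g; raffinose 0.59 g; EDTA disodium salt 11.10 mg

Working volume: 62 mL = 0.062 L.
sodium acetate: 6.04 g/L × 0.062 L = 0.37448 g = 374.48 mg
sodium pyruvate: 1.84 g/L × 0.062 L = 0.11408 g = 114.08 mg
peptone: 12.8 g/L × 0.062 L = 0.79 g
raffinose: 9.5 g/L × 0.062 L = 0.59 g
EDTA disodium salt: 0.179 g/L × 0.062 L = 0.011098 g = 11.10 mg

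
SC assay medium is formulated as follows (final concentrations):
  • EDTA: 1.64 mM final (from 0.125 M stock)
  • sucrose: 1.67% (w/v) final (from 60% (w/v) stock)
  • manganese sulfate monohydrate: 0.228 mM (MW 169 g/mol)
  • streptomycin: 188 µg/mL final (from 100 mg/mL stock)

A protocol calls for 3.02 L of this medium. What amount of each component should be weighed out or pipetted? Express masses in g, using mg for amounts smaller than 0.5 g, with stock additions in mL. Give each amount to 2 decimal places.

EDTA 39.62 mL; sucrose 84.06 mL; manganese sulfate monohydrate 116.37 mg; streptomycin 5.68 mL

Working volume: 3.02 L.
EDTA: dilute stock: 1.64 mM × 3020 mL ÷ 125 mM = 39.62 mL
sucrose: C1V1 = C2V2 → 1.67% ÷ 60% × 3020 mL = 84.06 mL
manganese sulfate monohydrate: 0.228 mmol/L × 169 mg/mmol × 3.02 L = 116.37 mg
streptomycin: V = C2·V2/C1 = 188 µg/mL × 3020 mL ÷ 100000 µg/mL = 5.68 mL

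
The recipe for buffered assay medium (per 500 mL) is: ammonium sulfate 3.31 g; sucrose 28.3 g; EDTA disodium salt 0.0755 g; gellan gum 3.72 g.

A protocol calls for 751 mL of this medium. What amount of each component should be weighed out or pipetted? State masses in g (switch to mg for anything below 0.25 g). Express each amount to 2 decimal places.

Ratio of target to recipe volume: 751 / 500 = 1.502.
ammonium sulfate: 3.31 g × (751 mL / 500 mL) = 4.97 g
sucrose: 28.3 g × (751 mL / 500 mL) = 42.51 g
EDTA disodium salt: 0.0755 g × (751 mL / 500 mL) = 0.113401 g = 113.40 mg
gellan gum: 3.72 g × (751 mL / 500 mL) = 5.59 g

ammonium sulfate 4.97 g; sucrose 42.51 g; EDTA disodium salt 113.40 mg; gellan gum 5.59 g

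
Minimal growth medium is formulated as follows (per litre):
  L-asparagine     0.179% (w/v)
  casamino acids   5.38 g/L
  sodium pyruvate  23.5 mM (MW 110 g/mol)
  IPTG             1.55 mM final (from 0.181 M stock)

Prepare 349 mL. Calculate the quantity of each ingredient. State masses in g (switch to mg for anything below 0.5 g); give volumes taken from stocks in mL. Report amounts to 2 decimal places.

Scale factor relative to 1 L: 0.349.
L-asparagine: 0.179 g per 100 mL × 349 mL ÷ 100 = 0.62 g
casamino acids: 5.38 g/L × 0.349 L = 1.88 g
sodium pyruvate: 23.5 mmol/L × 110 g/mol × 0.349 L ÷ 1000 = 0.90 g
IPTG: dilute stock: 1.55 mM × 349 mL ÷ 181 mM = 2.99 mL

L-asparagine 0.62 g; casamino acids 1.88 g; sodium pyruvate 0.90 g; IPTG 2.99 mL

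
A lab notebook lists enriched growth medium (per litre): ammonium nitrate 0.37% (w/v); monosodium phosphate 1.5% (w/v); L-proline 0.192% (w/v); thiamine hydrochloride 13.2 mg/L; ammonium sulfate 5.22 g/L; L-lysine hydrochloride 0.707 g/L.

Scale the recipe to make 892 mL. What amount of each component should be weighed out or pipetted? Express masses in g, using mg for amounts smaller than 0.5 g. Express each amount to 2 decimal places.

ammonium nitrate 3.30 g; monosodium phosphate 13.38 g; L-proline 1.71 g; thiamine hydrochloride 11.77 mg; ammonium sulfate 4.66 g; L-lysine hydrochloride 0.63 g

Scale factor relative to 1 L: 0.892.
ammonium nitrate: 0.37% w/v = 3.7 g/L → 3.7 × 0.892 L = 3.30 g
monosodium phosphate: 1.5 g per 100 mL × 892 mL ÷ 100 = 13.38 g
L-proline: 0.192 g per 100 mL × 892 mL ÷ 100 = 1.71 g
thiamine hydrochloride: 13.2 mg/L × 0.892 L = 11.77 mg
ammonium sulfate: 5.22 g/L × 0.892 L = 4.66 g
L-lysine hydrochloride: 0.707 g/L × 0.892 L = 0.63 g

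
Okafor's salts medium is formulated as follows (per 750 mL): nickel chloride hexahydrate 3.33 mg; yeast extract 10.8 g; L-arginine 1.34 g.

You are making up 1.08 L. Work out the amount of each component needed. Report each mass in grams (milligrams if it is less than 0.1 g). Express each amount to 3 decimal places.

nickel chloride hexahydrate 4.795 mg; yeast extract 15.552 g; L-arginine 1.930 g

Scale factor = 1080 mL / 750 mL = 1.44.
nickel chloride hexahydrate: 3.33 mg × (1080 mL / 750 mL) = 4.795 mg
yeast extract: 10.8 g × (1080 mL / 750 mL) = 15.552 g
L-arginine: 1.34 g × (1080 mL / 750 mL) = 1.930 g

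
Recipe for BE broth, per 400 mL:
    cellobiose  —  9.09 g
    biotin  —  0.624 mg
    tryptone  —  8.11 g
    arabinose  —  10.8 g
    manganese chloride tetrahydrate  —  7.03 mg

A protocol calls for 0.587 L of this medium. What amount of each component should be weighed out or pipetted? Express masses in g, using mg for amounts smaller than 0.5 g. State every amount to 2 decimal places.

Ratio of target to recipe volume: 587 / 400 = 1.4675.
cellobiose: 9.09 g × (587 mL / 400 mL) = 13.34 g
biotin: 0.624 mg × (587 mL / 400 mL) = 0.92 mg
tryptone: 8.11 g × (587 mL / 400 mL) = 11.90 g
arabinose: 10.8 g × (587 mL / 400 mL) = 15.85 g
manganese chloride tetrahydrate: 7.03 mg × (587 mL / 400 mL) = 10.32 mg

cellobiose 13.34 g; biotin 0.92 mg; tryptone 11.90 g; arabinose 15.85 g; manganese chloride tetrahydrate 10.32 mg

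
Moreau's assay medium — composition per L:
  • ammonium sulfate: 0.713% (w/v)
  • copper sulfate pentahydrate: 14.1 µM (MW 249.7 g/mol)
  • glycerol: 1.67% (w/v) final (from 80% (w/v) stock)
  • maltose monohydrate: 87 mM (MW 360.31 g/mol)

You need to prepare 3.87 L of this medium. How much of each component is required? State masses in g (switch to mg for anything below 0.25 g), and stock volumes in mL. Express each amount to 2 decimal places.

Working volume: 3.87 L.
ammonium sulfate: 0.713% w/v = 7.13 g/L → 7.13 × 3.87 L = 27.59 g
copper sulfate pentahydrate: 14.1 µmol/L × 249.7 g/mol × 3.87 L ÷ 1000 = 13.63 mg
glycerol: C1V1 = C2V2 → 1.67% ÷ 80% × 3870 mL = 80.79 mL
maltose monohydrate: 87 mmol/L × 360.31 g/mol × 3.87 L ÷ 1000 = 121.31 g

ammonium sulfate 27.59 g; copper sulfate pentahydrate 13.63 mg; glycerol 80.79 mL; maltose monohydrate 121.31 g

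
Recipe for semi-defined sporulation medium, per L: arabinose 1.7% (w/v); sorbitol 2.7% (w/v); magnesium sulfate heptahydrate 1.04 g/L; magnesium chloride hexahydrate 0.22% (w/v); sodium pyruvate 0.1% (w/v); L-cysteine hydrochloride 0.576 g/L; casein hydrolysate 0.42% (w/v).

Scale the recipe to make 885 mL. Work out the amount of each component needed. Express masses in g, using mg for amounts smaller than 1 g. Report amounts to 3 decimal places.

Scale factor relative to 1 L: 0.885.
arabinose: 1.7% w/v = 17 g/L → 17 × 0.885 L = 15.045 g
sorbitol: 2.7% w/v = 27 g/L → 27 × 0.885 L = 23.895 g
magnesium sulfate heptahydrate: 1.04 g/L × 0.885 L = 0.9204 g = 920.400 mg
magnesium chloride hexahydrate: 0.22 g per 100 mL × 885 mL ÷ 100 = 1.947 g
sodium pyruvate: 0.1 g per 100 mL × 885 mL ÷ 100 = 0.885 g = 885.000 mg
L-cysteine hydrochloride: 0.576 g/L × 0.885 L = 0.50976 g = 509.760 mg
casein hydrolysate: 0.42 g per 100 mL × 885 mL ÷ 100 = 3.717 g

arabinose 15.045 g; sorbitol 23.895 g; magnesium sulfate heptahydrate 920.400 mg; magnesium chloride hexahydrate 1.947 g; sodium pyruvate 885.000 mg; L-cysteine hydrochloride 509.760 mg; casein hydrolysate 3.717 g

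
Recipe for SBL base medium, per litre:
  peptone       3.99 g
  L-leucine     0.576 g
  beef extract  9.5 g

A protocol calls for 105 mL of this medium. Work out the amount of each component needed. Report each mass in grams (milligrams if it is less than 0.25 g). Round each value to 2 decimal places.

Ratio of target to recipe volume: 105 / 1000 = 0.105.
peptone: 3.99 g × (105 mL / 1000 mL) = 0.42 g
L-leucine: 0.576 g × (105 mL / 1000 mL) = 0.06048 g = 60.48 mg
beef extract: 9.5 g × (105 mL / 1000 mL) = 1.00 g

peptone 0.42 g; L-leucine 60.48 mg; beef extract 1.00 g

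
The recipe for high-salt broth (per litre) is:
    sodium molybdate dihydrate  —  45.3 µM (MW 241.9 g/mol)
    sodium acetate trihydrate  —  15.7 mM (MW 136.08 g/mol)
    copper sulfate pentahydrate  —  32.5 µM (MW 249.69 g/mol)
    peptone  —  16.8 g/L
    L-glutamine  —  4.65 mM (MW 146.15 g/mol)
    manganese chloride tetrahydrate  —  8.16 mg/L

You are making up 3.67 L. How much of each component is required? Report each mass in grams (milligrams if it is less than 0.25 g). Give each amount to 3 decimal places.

Scale factor relative to 1 L: 3.67.
sodium molybdate dihydrate: 45.3 µmol/L × 241.9 g/mol × 3.67 L ÷ 1000 = 40.216 mg
sodium acetate trihydrate: 15.7 mmol/L × 136.08 g/mol × 3.67 L ÷ 1000 = 7.841 g
copper sulfate pentahydrate: 32.5 µmol/L × 249.69 g/mol × 3.67 L ÷ 1000 = 29.782 mg
peptone: 16.8 g/L × 3.67 L = 61.656 g
L-glutamine: 4.65 mmol/L × 146.15 g/mol × 3.67 L ÷ 1000 = 2.494 g
manganese chloride tetrahydrate: 8.16 mg/L × 3.67 L = 29.947 mg

sodium molybdate dihydrate 40.216 mg; sodium acetate trihydrate 7.841 g; copper sulfate pentahydrate 29.782 mg; peptone 61.656 g; L-glutamine 2.494 g; manganese chloride tetrahydrate 29.947 mg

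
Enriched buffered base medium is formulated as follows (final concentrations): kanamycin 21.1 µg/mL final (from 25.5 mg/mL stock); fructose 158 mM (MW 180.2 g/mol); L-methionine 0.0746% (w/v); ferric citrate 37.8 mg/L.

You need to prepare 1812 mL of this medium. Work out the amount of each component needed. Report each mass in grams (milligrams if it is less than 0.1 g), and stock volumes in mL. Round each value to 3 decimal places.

kanamycin 1.499 mL; fructose 51.591 g; L-methionine 1.352 g; ferric citrate 68.494 mg

Scale factor relative to 1 L: 1.812.
kanamycin: dilute stock: 21.1 µg/mL × 1812 mL ÷ 25500 µg/mL = 1.499 mL
fructose: 158 mmol/L × 180.2 g/mol × 1.812 L ÷ 1000 = 51.591 g
L-methionine: 0.0746% w/v = 0.746 g/L → 0.746 × 1.812 L = 1.352 g
ferric citrate: 37.8 mg/L × 1.812 L = 68.494 mg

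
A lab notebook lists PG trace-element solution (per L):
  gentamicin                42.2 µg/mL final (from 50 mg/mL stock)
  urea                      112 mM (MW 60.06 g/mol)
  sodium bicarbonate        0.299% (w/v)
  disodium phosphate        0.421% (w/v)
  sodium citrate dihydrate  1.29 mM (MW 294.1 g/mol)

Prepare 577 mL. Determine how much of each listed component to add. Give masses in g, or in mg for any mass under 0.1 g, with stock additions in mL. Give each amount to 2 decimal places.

Target volume = 577 mL = 0.577 L.
gentamicin: C1V1 = C2V2 → 42.2 µg/mL × 577 mL ÷ 50000 µg/mL = 0.49 mL
urea: 112 mmol/L × 60.06 g/mol × 0.577 L ÷ 1000 = 3.88 g
sodium bicarbonate: 0.299 g per 100 mL × 577 mL ÷ 100 = 1.73 g
disodium phosphate: 0.421% w/v = 4.21 g/L → 4.21 × 0.577 L = 2.43 g
sodium citrate dihydrate: 1.29 mmol/L × 294.1 g/mol × 0.577 L ÷ 1000 = 0.22 g

gentamicin 0.49 mL; urea 3.88 g; sodium bicarbonate 1.73 g; disodium phosphate 2.43 g; sodium citrate dihydrate 0.22 g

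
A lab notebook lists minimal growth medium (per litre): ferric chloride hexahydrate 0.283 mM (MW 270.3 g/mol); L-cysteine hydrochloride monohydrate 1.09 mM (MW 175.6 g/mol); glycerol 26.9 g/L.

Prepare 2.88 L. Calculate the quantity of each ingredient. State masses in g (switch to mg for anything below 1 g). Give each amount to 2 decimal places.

Scale factor relative to 1 L: 2.88.
ferric chloride hexahydrate: 0.283 mmol/L × 270.3 mg/mmol × 2.88 L = 220.31 mg
L-cysteine hydrochloride monohydrate: 1.09 mmol/L × 175.6 mg/mmol × 2.88 L = 551.24 mg
glycerol: 26.9 g/L × 2.88 L = 77.47 g

ferric chloride hexahydrate 220.31 mg; L-cysteine hydrochloride monohydrate 551.24 mg; glycerol 77.47 g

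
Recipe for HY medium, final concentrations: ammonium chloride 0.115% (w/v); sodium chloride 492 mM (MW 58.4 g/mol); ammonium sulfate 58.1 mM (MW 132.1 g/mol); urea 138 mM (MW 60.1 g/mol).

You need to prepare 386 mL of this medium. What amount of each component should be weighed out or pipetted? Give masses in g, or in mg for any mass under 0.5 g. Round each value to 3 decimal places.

Target volume = 386 mL = 0.386 L.
ammonium chloride: 0.115% w/v = 1.15 g/L → 1.15 × 0.386 L = 0.4439 g = 443.900 mg
sodium chloride: 492 mmol/L × 58.4 g/mol × 0.386 L ÷ 1000 = 11.091 g
ammonium sulfate: 58.1 mmol/L × 132.1 g/mol × 0.386 L ÷ 1000 = 2.963 g
urea: 138 mmol/L × 60.1 g/mol × 0.386 L ÷ 1000 = 3.201 g

ammonium chloride 443.900 mg; sodium chloride 11.091 g; ammonium sulfate 2.963 g; urea 3.201 g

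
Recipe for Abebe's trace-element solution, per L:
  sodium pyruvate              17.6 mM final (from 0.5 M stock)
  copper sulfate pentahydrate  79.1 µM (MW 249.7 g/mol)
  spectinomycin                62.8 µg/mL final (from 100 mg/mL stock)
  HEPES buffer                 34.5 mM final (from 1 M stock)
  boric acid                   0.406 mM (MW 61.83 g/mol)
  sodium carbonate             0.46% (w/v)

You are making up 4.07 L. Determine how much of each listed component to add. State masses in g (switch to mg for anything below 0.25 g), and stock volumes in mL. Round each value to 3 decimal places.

sodium pyruvate 143.264 mL; copper sulfate pentahydrate 80.388 mg; spectinomycin 2.556 mL; HEPES buffer 140.415 mL; boric acid 102.169 mg; sodium carbonate 18.722 g

Working volume: 4.07 L.
sodium pyruvate: V = C2·V2/C1 = 17.6 mM × 4070 mL ÷ 500 mM = 143.264 mL
copper sulfate pentahydrate: 79.1 µmol/L × 249.7 g/mol × 4.07 L ÷ 1000 = 80.388 mg
spectinomycin: V = C2·V2/C1 = 62.8 µg/mL × 4070 mL ÷ 100000 µg/mL = 2.556 mL
HEPES buffer: V = C2·V2/C1 = 34.5 mM × 4070 mL ÷ 1000 mM = 140.415 mL
boric acid: 0.406 mmol/L × 61.83 mg/mmol × 4.07 L = 102.169 mg
sodium carbonate: 0.46 g per 100 mL × 4070 mL ÷ 100 = 18.722 g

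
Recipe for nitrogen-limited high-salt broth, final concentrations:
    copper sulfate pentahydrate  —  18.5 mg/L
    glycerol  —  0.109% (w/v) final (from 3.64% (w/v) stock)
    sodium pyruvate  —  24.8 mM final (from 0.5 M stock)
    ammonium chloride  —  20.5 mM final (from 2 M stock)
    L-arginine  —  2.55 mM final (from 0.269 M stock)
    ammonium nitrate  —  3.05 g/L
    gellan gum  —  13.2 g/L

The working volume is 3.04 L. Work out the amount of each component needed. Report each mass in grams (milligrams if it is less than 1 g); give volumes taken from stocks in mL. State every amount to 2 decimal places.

copper sulfate pentahydrate 56.24 mg; glycerol 91.03 mL; sodium pyruvate 150.78 mL; ammonium chloride 31.16 mL; L-arginine 28.82 mL; ammonium nitrate 9.27 g; gellan gum 40.13 g

Scale factor relative to 1 L: 3.04.
copper sulfate pentahydrate: 18.5 mg/L × 3.04 L = 56.24 mg
glycerol: C1V1 = C2V2 → 0.109% ÷ 3.64% × 3040 mL = 91.03 mL
sodium pyruvate: V = C2·V2/C1 = 24.8 mM × 3040 mL ÷ 500 mM = 150.78 mL
ammonium chloride: dilute stock: 20.5 mM × 3040 mL ÷ 2000 mM = 31.16 mL
L-arginine: V = C2·V2/C1 = 2.55 mM × 3040 mL ÷ 269 mM = 28.82 mL
ammonium nitrate: 3.05 g/L × 3.04 L = 9.27 g
gellan gum: 13.2 g/L × 3.04 L = 40.13 g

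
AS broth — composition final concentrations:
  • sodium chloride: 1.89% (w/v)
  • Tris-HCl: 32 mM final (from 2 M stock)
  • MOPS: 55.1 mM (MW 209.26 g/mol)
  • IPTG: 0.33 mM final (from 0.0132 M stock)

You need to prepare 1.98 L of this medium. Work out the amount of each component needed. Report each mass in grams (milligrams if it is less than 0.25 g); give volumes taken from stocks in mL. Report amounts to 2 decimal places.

sodium chloride 37.42 g; Tris-HCl 31.68 mL; MOPS 22.83 g; IPTG 49.50 mL

Working volume: 1.98 L.
sodium chloride: 1.89 g per 100 mL × 1980 mL ÷ 100 = 37.42 g
Tris-HCl: C1V1 = C2V2 → 32 mM × 1980 mL ÷ 2000 mM = 31.68 mL
MOPS: 55.1 mmol/L × 209.26 g/mol × 1.98 L ÷ 1000 = 22.83 g
IPTG: dilute stock: 0.33 mM × 1980 mL ÷ 13.2 mM = 49.50 mL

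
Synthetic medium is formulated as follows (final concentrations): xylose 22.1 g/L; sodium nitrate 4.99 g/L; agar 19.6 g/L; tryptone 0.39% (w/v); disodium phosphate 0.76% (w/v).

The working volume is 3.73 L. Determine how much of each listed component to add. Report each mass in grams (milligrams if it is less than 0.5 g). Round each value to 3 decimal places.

Working volume: 3.73 L.
xylose: 22.1 g/L × 3.73 L = 82.433 g
sodium nitrate: 4.99 g/L × 3.73 L = 18.613 g
agar: 19.6 g/L × 3.73 L = 73.108 g
tryptone: 0.39 g per 100 mL × 3730 mL ÷ 100 = 14.547 g
disodium phosphate: 0.76% w/v = 7.6 g/L → 7.6 × 3.73 L = 28.348 g

xylose 82.433 g; sodium nitrate 18.613 g; agar 73.108 g; tryptone 14.547 g; disodium phosphate 28.348 g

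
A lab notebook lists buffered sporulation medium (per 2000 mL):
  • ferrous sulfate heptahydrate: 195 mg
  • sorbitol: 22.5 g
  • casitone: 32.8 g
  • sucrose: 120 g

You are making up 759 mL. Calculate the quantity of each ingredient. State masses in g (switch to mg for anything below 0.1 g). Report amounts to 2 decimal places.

ferrous sulfate heptahydrate 74.00 mg; sorbitol 8.54 g; casitone 12.45 g; sucrose 45.54 g

Scale factor = 759 mL / 2000 mL = 0.3795.
ferrous sulfate heptahydrate: 195 mg × (759 mL / 2000 mL) = 74.00 mg
sorbitol: 22.5 g × (759 mL / 2000 mL) = 8.54 g
casitone: 32.8 g × (759 mL / 2000 mL) = 12.45 g
sucrose: 120 g × (759 mL / 2000 mL) = 45.54 g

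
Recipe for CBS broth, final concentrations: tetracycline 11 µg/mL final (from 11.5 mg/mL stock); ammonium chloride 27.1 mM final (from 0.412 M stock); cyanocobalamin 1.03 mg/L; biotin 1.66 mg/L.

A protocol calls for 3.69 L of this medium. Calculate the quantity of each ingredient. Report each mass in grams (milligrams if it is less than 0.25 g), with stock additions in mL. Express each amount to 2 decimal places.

Scale factor relative to 1 L: 3.69.
tetracycline: V = C2·V2/C1 = 11 µg/mL × 3690 mL ÷ 11500 µg/mL = 3.53 mL
ammonium chloride: V = C2·V2/C1 = 27.1 mM × 3690 mL ÷ 412 mM = 242.72 mL
cyanocobalamin: 1.03 mg/L × 3.69 L = 3.80 mg
biotin: 1.66 mg/L × 3.69 L = 6.13 mg

tetracycline 3.53 mL; ammonium chloride 242.72 mL; cyanocobalamin 3.80 mg; biotin 6.13 mg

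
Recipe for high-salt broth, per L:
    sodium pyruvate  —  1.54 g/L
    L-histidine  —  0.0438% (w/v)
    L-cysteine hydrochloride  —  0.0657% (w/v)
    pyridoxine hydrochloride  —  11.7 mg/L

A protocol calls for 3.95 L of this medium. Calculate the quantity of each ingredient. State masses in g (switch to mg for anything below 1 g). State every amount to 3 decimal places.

sodium pyruvate 6.083 g; L-histidine 1.730 g; L-cysteine hydrochloride 2.595 g; pyridoxine hydrochloride 46.215 mg

Scale factor relative to 1 L: 3.95.
sodium pyruvate: 1.54 g/L × 3.95 L = 6.083 g
L-histidine: 0.0438% w/v = 0.438 g/L → 0.438 × 3.95 L = 1.730 g
L-cysteine hydrochloride: 0.0657% w/v = 0.657 g/L → 0.657 × 3.95 L = 2.595 g
pyridoxine hydrochloride: 11.7 mg/L × 3.95 L = 46.215 mg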